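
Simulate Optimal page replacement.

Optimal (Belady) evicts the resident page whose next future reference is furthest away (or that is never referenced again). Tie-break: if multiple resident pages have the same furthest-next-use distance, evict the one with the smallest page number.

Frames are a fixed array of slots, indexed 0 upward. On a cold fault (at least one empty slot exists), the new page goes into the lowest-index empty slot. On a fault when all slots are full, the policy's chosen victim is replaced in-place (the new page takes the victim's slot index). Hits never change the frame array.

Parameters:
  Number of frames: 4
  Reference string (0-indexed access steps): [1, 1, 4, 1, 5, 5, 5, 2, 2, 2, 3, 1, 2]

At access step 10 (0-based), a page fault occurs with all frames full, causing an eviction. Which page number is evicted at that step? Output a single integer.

Step 0: ref 1 -> FAULT, frames=[1,-,-,-]
Step 1: ref 1 -> HIT, frames=[1,-,-,-]
Step 2: ref 4 -> FAULT, frames=[1,4,-,-]
Step 3: ref 1 -> HIT, frames=[1,4,-,-]
Step 4: ref 5 -> FAULT, frames=[1,4,5,-]
Step 5: ref 5 -> HIT, frames=[1,4,5,-]
Step 6: ref 5 -> HIT, frames=[1,4,5,-]
Step 7: ref 2 -> FAULT, frames=[1,4,5,2]
Step 8: ref 2 -> HIT, frames=[1,4,5,2]
Step 9: ref 2 -> HIT, frames=[1,4,5,2]
Step 10: ref 3 -> FAULT, evict 4, frames=[1,3,5,2]
At step 10: evicted page 4

Answer: 4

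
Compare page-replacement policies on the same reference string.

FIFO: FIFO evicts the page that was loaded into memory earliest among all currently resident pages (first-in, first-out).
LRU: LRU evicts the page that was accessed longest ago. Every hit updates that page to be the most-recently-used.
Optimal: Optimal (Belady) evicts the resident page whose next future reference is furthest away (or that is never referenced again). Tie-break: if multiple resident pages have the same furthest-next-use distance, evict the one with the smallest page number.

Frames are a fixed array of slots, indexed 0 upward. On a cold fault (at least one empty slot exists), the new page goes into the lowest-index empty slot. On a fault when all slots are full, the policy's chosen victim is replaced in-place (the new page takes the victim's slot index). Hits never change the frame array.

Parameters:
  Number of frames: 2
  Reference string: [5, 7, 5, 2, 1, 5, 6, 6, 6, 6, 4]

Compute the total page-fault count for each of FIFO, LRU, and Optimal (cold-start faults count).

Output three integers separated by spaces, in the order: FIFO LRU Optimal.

Answer: 7 7 6

Derivation:
--- FIFO ---
  step 0: ref 5 -> FAULT, frames=[5,-] (faults so far: 1)
  step 1: ref 7 -> FAULT, frames=[5,7] (faults so far: 2)
  step 2: ref 5 -> HIT, frames=[5,7] (faults so far: 2)
  step 3: ref 2 -> FAULT, evict 5, frames=[2,7] (faults so far: 3)
  step 4: ref 1 -> FAULT, evict 7, frames=[2,1] (faults so far: 4)
  step 5: ref 5 -> FAULT, evict 2, frames=[5,1] (faults so far: 5)
  step 6: ref 6 -> FAULT, evict 1, frames=[5,6] (faults so far: 6)
  step 7: ref 6 -> HIT, frames=[5,6] (faults so far: 6)
  step 8: ref 6 -> HIT, frames=[5,6] (faults so far: 6)
  step 9: ref 6 -> HIT, frames=[5,6] (faults so far: 6)
  step 10: ref 4 -> FAULT, evict 5, frames=[4,6] (faults so far: 7)
  FIFO total faults: 7
--- LRU ---
  step 0: ref 5 -> FAULT, frames=[5,-] (faults so far: 1)
  step 1: ref 7 -> FAULT, frames=[5,7] (faults so far: 2)
  step 2: ref 5 -> HIT, frames=[5,7] (faults so far: 2)
  step 3: ref 2 -> FAULT, evict 7, frames=[5,2] (faults so far: 3)
  step 4: ref 1 -> FAULT, evict 5, frames=[1,2] (faults so far: 4)
  step 5: ref 5 -> FAULT, evict 2, frames=[1,5] (faults so far: 5)
  step 6: ref 6 -> FAULT, evict 1, frames=[6,5] (faults so far: 6)
  step 7: ref 6 -> HIT, frames=[6,5] (faults so far: 6)
  step 8: ref 6 -> HIT, frames=[6,5] (faults so far: 6)
  step 9: ref 6 -> HIT, frames=[6,5] (faults so far: 6)
  step 10: ref 4 -> FAULT, evict 5, frames=[6,4] (faults so far: 7)
  LRU total faults: 7
--- Optimal ---
  step 0: ref 5 -> FAULT, frames=[5,-] (faults so far: 1)
  step 1: ref 7 -> FAULT, frames=[5,7] (faults so far: 2)
  step 2: ref 5 -> HIT, frames=[5,7] (faults so far: 2)
  step 3: ref 2 -> FAULT, evict 7, frames=[5,2] (faults so far: 3)
  step 4: ref 1 -> FAULT, evict 2, frames=[5,1] (faults so far: 4)
  step 5: ref 5 -> HIT, frames=[5,1] (faults so far: 4)
  step 6: ref 6 -> FAULT, evict 1, frames=[5,6] (faults so far: 5)
  step 7: ref 6 -> HIT, frames=[5,6] (faults so far: 5)
  step 8: ref 6 -> HIT, frames=[5,6] (faults so far: 5)
  step 9: ref 6 -> HIT, frames=[5,6] (faults so far: 5)
  step 10: ref 4 -> FAULT, evict 5, frames=[4,6] (faults so far: 6)
  Optimal total faults: 6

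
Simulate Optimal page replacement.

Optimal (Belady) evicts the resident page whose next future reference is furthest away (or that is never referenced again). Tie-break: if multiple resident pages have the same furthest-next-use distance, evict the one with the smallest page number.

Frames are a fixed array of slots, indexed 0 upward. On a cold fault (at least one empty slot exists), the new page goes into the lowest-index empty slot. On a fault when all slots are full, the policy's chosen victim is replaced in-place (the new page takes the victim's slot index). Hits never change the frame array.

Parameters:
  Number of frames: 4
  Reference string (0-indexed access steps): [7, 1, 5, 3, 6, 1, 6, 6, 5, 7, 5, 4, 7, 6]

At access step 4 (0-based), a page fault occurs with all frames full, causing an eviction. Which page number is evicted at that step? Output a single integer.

Step 0: ref 7 -> FAULT, frames=[7,-,-,-]
Step 1: ref 1 -> FAULT, frames=[7,1,-,-]
Step 2: ref 5 -> FAULT, frames=[7,1,5,-]
Step 3: ref 3 -> FAULT, frames=[7,1,5,3]
Step 4: ref 6 -> FAULT, evict 3, frames=[7,1,5,6]
At step 4: evicted page 3

Answer: 3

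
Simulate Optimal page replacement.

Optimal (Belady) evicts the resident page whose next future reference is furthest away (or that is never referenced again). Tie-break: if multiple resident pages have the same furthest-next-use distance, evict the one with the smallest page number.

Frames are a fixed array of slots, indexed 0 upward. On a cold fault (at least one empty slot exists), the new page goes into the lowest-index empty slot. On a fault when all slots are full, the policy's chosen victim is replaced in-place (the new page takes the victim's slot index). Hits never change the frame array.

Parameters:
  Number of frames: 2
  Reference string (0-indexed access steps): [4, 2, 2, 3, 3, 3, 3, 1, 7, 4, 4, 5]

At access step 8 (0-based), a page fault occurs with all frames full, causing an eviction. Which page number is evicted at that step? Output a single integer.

Step 0: ref 4 -> FAULT, frames=[4,-]
Step 1: ref 2 -> FAULT, frames=[4,2]
Step 2: ref 2 -> HIT, frames=[4,2]
Step 3: ref 3 -> FAULT, evict 2, frames=[4,3]
Step 4: ref 3 -> HIT, frames=[4,3]
Step 5: ref 3 -> HIT, frames=[4,3]
Step 6: ref 3 -> HIT, frames=[4,3]
Step 7: ref 1 -> FAULT, evict 3, frames=[4,1]
Step 8: ref 7 -> FAULT, evict 1, frames=[4,7]
At step 8: evicted page 1

Answer: 1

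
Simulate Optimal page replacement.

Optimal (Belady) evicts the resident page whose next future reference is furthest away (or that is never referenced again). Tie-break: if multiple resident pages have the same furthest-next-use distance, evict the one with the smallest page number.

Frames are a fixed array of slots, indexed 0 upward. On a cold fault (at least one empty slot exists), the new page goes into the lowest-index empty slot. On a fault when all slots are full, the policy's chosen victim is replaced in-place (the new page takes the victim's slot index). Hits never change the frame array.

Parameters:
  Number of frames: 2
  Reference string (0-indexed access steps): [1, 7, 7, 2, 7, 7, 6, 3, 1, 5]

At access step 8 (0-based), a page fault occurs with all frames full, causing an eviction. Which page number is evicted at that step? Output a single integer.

Step 0: ref 1 -> FAULT, frames=[1,-]
Step 1: ref 7 -> FAULT, frames=[1,7]
Step 2: ref 7 -> HIT, frames=[1,7]
Step 3: ref 2 -> FAULT, evict 1, frames=[2,7]
Step 4: ref 7 -> HIT, frames=[2,7]
Step 5: ref 7 -> HIT, frames=[2,7]
Step 6: ref 6 -> FAULT, evict 2, frames=[6,7]
Step 7: ref 3 -> FAULT, evict 6, frames=[3,7]
Step 8: ref 1 -> FAULT, evict 3, frames=[1,7]
At step 8: evicted page 3

Answer: 3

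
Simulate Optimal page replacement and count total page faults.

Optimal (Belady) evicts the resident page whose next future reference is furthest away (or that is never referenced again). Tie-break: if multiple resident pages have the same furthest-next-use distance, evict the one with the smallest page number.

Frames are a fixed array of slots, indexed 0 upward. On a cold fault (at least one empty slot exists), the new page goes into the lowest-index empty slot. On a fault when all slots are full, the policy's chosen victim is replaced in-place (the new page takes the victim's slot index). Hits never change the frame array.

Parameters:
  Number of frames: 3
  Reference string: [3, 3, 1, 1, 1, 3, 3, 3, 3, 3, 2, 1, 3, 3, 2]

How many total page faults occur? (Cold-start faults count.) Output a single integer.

Answer: 3

Derivation:
Step 0: ref 3 → FAULT, frames=[3,-,-]
Step 1: ref 3 → HIT, frames=[3,-,-]
Step 2: ref 1 → FAULT, frames=[3,1,-]
Step 3: ref 1 → HIT, frames=[3,1,-]
Step 4: ref 1 → HIT, frames=[3,1,-]
Step 5: ref 3 → HIT, frames=[3,1,-]
Step 6: ref 3 → HIT, frames=[3,1,-]
Step 7: ref 3 → HIT, frames=[3,1,-]
Step 8: ref 3 → HIT, frames=[3,1,-]
Step 9: ref 3 → HIT, frames=[3,1,-]
Step 10: ref 2 → FAULT, frames=[3,1,2]
Step 11: ref 1 → HIT, frames=[3,1,2]
Step 12: ref 3 → HIT, frames=[3,1,2]
Step 13: ref 3 → HIT, frames=[3,1,2]
Step 14: ref 2 → HIT, frames=[3,1,2]
Total faults: 3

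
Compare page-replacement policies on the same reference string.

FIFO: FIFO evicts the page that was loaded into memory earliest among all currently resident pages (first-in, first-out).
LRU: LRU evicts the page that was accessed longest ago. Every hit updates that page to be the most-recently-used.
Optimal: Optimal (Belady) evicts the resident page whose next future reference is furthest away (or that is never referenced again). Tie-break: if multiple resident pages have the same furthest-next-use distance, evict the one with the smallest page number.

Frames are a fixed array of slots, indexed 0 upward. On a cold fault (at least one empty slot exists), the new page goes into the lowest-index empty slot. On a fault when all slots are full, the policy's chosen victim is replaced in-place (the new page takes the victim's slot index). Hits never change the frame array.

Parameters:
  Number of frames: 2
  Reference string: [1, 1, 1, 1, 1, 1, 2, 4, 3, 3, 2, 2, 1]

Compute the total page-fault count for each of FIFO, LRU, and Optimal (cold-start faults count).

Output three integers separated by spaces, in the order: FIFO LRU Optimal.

Answer: 6 6 5

Derivation:
--- FIFO ---
  step 0: ref 1 -> FAULT, frames=[1,-] (faults so far: 1)
  step 1: ref 1 -> HIT, frames=[1,-] (faults so far: 1)
  step 2: ref 1 -> HIT, frames=[1,-] (faults so far: 1)
  step 3: ref 1 -> HIT, frames=[1,-] (faults so far: 1)
  step 4: ref 1 -> HIT, frames=[1,-] (faults so far: 1)
  step 5: ref 1 -> HIT, frames=[1,-] (faults so far: 1)
  step 6: ref 2 -> FAULT, frames=[1,2] (faults so far: 2)
  step 7: ref 4 -> FAULT, evict 1, frames=[4,2] (faults so far: 3)
  step 8: ref 3 -> FAULT, evict 2, frames=[4,3] (faults so far: 4)
  step 9: ref 3 -> HIT, frames=[4,3] (faults so far: 4)
  step 10: ref 2 -> FAULT, evict 4, frames=[2,3] (faults so far: 5)
  step 11: ref 2 -> HIT, frames=[2,3] (faults so far: 5)
  step 12: ref 1 -> FAULT, evict 3, frames=[2,1] (faults so far: 6)
  FIFO total faults: 6
--- LRU ---
  step 0: ref 1 -> FAULT, frames=[1,-] (faults so far: 1)
  step 1: ref 1 -> HIT, frames=[1,-] (faults so far: 1)
  step 2: ref 1 -> HIT, frames=[1,-] (faults so far: 1)
  step 3: ref 1 -> HIT, frames=[1,-] (faults so far: 1)
  step 4: ref 1 -> HIT, frames=[1,-] (faults so far: 1)
  step 5: ref 1 -> HIT, frames=[1,-] (faults so far: 1)
  step 6: ref 2 -> FAULT, frames=[1,2] (faults so far: 2)
  step 7: ref 4 -> FAULT, evict 1, frames=[4,2] (faults so far: 3)
  step 8: ref 3 -> FAULT, evict 2, frames=[4,3] (faults so far: 4)
  step 9: ref 3 -> HIT, frames=[4,3] (faults so far: 4)
  step 10: ref 2 -> FAULT, evict 4, frames=[2,3] (faults so far: 5)
  step 11: ref 2 -> HIT, frames=[2,3] (faults so far: 5)
  step 12: ref 1 -> FAULT, evict 3, frames=[2,1] (faults so far: 6)
  LRU total faults: 6
--- Optimal ---
  step 0: ref 1 -> FAULT, frames=[1,-] (faults so far: 1)
  step 1: ref 1 -> HIT, frames=[1,-] (faults so far: 1)
  step 2: ref 1 -> HIT, frames=[1,-] (faults so far: 1)
  step 3: ref 1 -> HIT, frames=[1,-] (faults so far: 1)
  step 4: ref 1 -> HIT, frames=[1,-] (faults so far: 1)
  step 5: ref 1 -> HIT, frames=[1,-] (faults so far: 1)
  step 6: ref 2 -> FAULT, frames=[1,2] (faults so far: 2)
  step 7: ref 4 -> FAULT, evict 1, frames=[4,2] (faults so far: 3)
  step 8: ref 3 -> FAULT, evict 4, frames=[3,2] (faults so far: 4)
  step 9: ref 3 -> HIT, frames=[3,2] (faults so far: 4)
  step 10: ref 2 -> HIT, frames=[3,2] (faults so far: 4)
  step 11: ref 2 -> HIT, frames=[3,2] (faults so far: 4)
  step 12: ref 1 -> FAULT, evict 2, frames=[3,1] (faults so far: 5)
  Optimal total faults: 5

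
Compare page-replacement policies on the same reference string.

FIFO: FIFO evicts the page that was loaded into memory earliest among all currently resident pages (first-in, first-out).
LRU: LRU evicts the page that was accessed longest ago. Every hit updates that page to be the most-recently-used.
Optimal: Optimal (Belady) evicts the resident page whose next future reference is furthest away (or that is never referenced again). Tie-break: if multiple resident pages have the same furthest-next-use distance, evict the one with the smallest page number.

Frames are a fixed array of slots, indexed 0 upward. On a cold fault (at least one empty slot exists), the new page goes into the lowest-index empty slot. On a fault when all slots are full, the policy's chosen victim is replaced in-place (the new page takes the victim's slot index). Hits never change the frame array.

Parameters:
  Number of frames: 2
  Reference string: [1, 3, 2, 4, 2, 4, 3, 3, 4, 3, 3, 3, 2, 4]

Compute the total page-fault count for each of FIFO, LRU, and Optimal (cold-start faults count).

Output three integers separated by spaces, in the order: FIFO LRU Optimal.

Answer: 7 7 6

Derivation:
--- FIFO ---
  step 0: ref 1 -> FAULT, frames=[1,-] (faults so far: 1)
  step 1: ref 3 -> FAULT, frames=[1,3] (faults so far: 2)
  step 2: ref 2 -> FAULT, evict 1, frames=[2,3] (faults so far: 3)
  step 3: ref 4 -> FAULT, evict 3, frames=[2,4] (faults so far: 4)
  step 4: ref 2 -> HIT, frames=[2,4] (faults so far: 4)
  step 5: ref 4 -> HIT, frames=[2,4] (faults so far: 4)
  step 6: ref 3 -> FAULT, evict 2, frames=[3,4] (faults so far: 5)
  step 7: ref 3 -> HIT, frames=[3,4] (faults so far: 5)
  step 8: ref 4 -> HIT, frames=[3,4] (faults so far: 5)
  step 9: ref 3 -> HIT, frames=[3,4] (faults so far: 5)
  step 10: ref 3 -> HIT, frames=[3,4] (faults so far: 5)
  step 11: ref 3 -> HIT, frames=[3,4] (faults so far: 5)
  step 12: ref 2 -> FAULT, evict 4, frames=[3,2] (faults so far: 6)
  step 13: ref 4 -> FAULT, evict 3, frames=[4,2] (faults so far: 7)
  FIFO total faults: 7
--- LRU ---
  step 0: ref 1 -> FAULT, frames=[1,-] (faults so far: 1)
  step 1: ref 3 -> FAULT, frames=[1,3] (faults so far: 2)
  step 2: ref 2 -> FAULT, evict 1, frames=[2,3] (faults so far: 3)
  step 3: ref 4 -> FAULT, evict 3, frames=[2,4] (faults so far: 4)
  step 4: ref 2 -> HIT, frames=[2,4] (faults so far: 4)
  step 5: ref 4 -> HIT, frames=[2,4] (faults so far: 4)
  step 6: ref 3 -> FAULT, evict 2, frames=[3,4] (faults so far: 5)
  step 7: ref 3 -> HIT, frames=[3,4] (faults so far: 5)
  step 8: ref 4 -> HIT, frames=[3,4] (faults so far: 5)
  step 9: ref 3 -> HIT, frames=[3,4] (faults so far: 5)
  step 10: ref 3 -> HIT, frames=[3,4] (faults so far: 5)
  step 11: ref 3 -> HIT, frames=[3,4] (faults so far: 5)
  step 12: ref 2 -> FAULT, evict 4, frames=[3,2] (faults so far: 6)
  step 13: ref 4 -> FAULT, evict 3, frames=[4,2] (faults so far: 7)
  LRU total faults: 7
--- Optimal ---
  step 0: ref 1 -> FAULT, frames=[1,-] (faults so far: 1)
  step 1: ref 3 -> FAULT, frames=[1,3] (faults so far: 2)
  step 2: ref 2 -> FAULT, evict 1, frames=[2,3] (faults so far: 3)
  step 3: ref 4 -> FAULT, evict 3, frames=[2,4] (faults so far: 4)
  step 4: ref 2 -> HIT, frames=[2,4] (faults so far: 4)
  step 5: ref 4 -> HIT, frames=[2,4] (faults so far: 4)
  step 6: ref 3 -> FAULT, evict 2, frames=[3,4] (faults so far: 5)
  step 7: ref 3 -> HIT, frames=[3,4] (faults so far: 5)
  step 8: ref 4 -> HIT, frames=[3,4] (faults so far: 5)
  step 9: ref 3 -> HIT, frames=[3,4] (faults so far: 5)
  step 10: ref 3 -> HIT, frames=[3,4] (faults so far: 5)
  step 11: ref 3 -> HIT, frames=[3,4] (faults so far: 5)
  step 12: ref 2 -> FAULT, evict 3, frames=[2,4] (faults so far: 6)
  step 13: ref 4 -> HIT, frames=[2,4] (faults so far: 6)
  Optimal total faults: 6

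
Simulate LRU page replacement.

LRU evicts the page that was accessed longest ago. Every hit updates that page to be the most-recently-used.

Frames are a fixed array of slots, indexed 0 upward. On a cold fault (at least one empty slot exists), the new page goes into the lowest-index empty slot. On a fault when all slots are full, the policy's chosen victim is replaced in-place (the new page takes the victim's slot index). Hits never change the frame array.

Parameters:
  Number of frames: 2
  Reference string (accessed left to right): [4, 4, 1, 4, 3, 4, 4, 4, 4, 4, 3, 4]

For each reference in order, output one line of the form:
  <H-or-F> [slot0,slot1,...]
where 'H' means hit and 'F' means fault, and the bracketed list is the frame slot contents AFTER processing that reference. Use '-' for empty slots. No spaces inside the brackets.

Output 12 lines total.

F [4,-]
H [4,-]
F [4,1]
H [4,1]
F [4,3]
H [4,3]
H [4,3]
H [4,3]
H [4,3]
H [4,3]
H [4,3]
H [4,3]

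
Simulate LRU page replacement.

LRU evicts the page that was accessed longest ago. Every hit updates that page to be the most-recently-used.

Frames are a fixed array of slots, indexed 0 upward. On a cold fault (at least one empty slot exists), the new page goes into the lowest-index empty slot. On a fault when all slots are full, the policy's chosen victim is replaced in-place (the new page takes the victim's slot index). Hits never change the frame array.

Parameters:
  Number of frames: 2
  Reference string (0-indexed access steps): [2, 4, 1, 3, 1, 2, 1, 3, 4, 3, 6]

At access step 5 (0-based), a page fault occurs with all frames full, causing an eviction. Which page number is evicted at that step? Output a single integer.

Answer: 3

Derivation:
Step 0: ref 2 -> FAULT, frames=[2,-]
Step 1: ref 4 -> FAULT, frames=[2,4]
Step 2: ref 1 -> FAULT, evict 2, frames=[1,4]
Step 3: ref 3 -> FAULT, evict 4, frames=[1,3]
Step 4: ref 1 -> HIT, frames=[1,3]
Step 5: ref 2 -> FAULT, evict 3, frames=[1,2]
At step 5: evicted page 3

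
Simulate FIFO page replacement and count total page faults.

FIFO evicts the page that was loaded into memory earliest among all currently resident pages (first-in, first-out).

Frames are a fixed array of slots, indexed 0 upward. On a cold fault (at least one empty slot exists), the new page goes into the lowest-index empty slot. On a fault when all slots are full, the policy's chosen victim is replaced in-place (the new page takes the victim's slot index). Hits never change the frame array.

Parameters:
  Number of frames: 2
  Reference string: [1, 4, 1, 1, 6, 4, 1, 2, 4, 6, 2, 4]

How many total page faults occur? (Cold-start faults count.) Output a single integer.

Answer: 9

Derivation:
Step 0: ref 1 → FAULT, frames=[1,-]
Step 1: ref 4 → FAULT, frames=[1,4]
Step 2: ref 1 → HIT, frames=[1,4]
Step 3: ref 1 → HIT, frames=[1,4]
Step 4: ref 6 → FAULT (evict 1), frames=[6,4]
Step 5: ref 4 → HIT, frames=[6,4]
Step 6: ref 1 → FAULT (evict 4), frames=[6,1]
Step 7: ref 2 → FAULT (evict 6), frames=[2,1]
Step 8: ref 4 → FAULT (evict 1), frames=[2,4]
Step 9: ref 6 → FAULT (evict 2), frames=[6,4]
Step 10: ref 2 → FAULT (evict 4), frames=[6,2]
Step 11: ref 4 → FAULT (evict 6), frames=[4,2]
Total faults: 9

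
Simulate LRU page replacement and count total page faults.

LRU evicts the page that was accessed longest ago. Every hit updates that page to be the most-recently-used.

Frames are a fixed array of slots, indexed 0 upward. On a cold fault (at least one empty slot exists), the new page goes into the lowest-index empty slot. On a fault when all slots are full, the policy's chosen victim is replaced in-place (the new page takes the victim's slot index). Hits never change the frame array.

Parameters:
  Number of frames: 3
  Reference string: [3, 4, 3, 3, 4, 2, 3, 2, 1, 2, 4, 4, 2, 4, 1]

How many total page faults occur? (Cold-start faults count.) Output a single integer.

Step 0: ref 3 → FAULT, frames=[3,-,-]
Step 1: ref 4 → FAULT, frames=[3,4,-]
Step 2: ref 3 → HIT, frames=[3,4,-]
Step 3: ref 3 → HIT, frames=[3,4,-]
Step 4: ref 4 → HIT, frames=[3,4,-]
Step 5: ref 2 → FAULT, frames=[3,4,2]
Step 6: ref 3 → HIT, frames=[3,4,2]
Step 7: ref 2 → HIT, frames=[3,4,2]
Step 8: ref 1 → FAULT (evict 4), frames=[3,1,2]
Step 9: ref 2 → HIT, frames=[3,1,2]
Step 10: ref 4 → FAULT (evict 3), frames=[4,1,2]
Step 11: ref 4 → HIT, frames=[4,1,2]
Step 12: ref 2 → HIT, frames=[4,1,2]
Step 13: ref 4 → HIT, frames=[4,1,2]
Step 14: ref 1 → HIT, frames=[4,1,2]
Total faults: 5

Answer: 5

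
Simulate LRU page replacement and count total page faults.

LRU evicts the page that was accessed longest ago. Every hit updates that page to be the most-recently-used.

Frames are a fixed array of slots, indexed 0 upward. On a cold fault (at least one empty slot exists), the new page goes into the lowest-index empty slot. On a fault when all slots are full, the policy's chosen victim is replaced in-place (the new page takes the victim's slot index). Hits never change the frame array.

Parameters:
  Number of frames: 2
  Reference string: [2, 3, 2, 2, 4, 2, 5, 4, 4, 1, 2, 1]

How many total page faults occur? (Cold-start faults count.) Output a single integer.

Step 0: ref 2 → FAULT, frames=[2,-]
Step 1: ref 3 → FAULT, frames=[2,3]
Step 2: ref 2 → HIT, frames=[2,3]
Step 3: ref 2 → HIT, frames=[2,3]
Step 4: ref 4 → FAULT (evict 3), frames=[2,4]
Step 5: ref 2 → HIT, frames=[2,4]
Step 6: ref 5 → FAULT (evict 4), frames=[2,5]
Step 7: ref 4 → FAULT (evict 2), frames=[4,5]
Step 8: ref 4 → HIT, frames=[4,5]
Step 9: ref 1 → FAULT (evict 5), frames=[4,1]
Step 10: ref 2 → FAULT (evict 4), frames=[2,1]
Step 11: ref 1 → HIT, frames=[2,1]
Total faults: 7

Answer: 7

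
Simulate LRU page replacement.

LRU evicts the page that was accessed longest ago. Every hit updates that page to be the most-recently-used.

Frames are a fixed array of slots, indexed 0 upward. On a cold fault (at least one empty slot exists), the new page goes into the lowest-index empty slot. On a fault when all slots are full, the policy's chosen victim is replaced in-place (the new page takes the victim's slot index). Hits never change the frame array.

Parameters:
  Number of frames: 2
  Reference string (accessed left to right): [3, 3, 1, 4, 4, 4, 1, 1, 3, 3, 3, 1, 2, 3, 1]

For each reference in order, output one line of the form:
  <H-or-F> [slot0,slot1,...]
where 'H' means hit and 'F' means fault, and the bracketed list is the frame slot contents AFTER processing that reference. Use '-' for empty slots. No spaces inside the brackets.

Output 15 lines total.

F [3,-]
H [3,-]
F [3,1]
F [4,1]
H [4,1]
H [4,1]
H [4,1]
H [4,1]
F [3,1]
H [3,1]
H [3,1]
H [3,1]
F [2,1]
F [2,3]
F [1,3]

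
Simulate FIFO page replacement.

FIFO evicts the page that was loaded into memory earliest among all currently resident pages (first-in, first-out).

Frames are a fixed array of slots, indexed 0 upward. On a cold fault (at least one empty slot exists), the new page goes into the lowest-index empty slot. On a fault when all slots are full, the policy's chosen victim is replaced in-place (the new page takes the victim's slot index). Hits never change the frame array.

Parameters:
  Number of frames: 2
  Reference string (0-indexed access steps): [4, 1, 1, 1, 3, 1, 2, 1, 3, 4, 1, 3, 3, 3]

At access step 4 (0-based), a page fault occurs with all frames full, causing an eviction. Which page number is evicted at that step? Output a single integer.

Answer: 4

Derivation:
Step 0: ref 4 -> FAULT, frames=[4,-]
Step 1: ref 1 -> FAULT, frames=[4,1]
Step 2: ref 1 -> HIT, frames=[4,1]
Step 3: ref 1 -> HIT, frames=[4,1]
Step 4: ref 3 -> FAULT, evict 4, frames=[3,1]
At step 4: evicted page 4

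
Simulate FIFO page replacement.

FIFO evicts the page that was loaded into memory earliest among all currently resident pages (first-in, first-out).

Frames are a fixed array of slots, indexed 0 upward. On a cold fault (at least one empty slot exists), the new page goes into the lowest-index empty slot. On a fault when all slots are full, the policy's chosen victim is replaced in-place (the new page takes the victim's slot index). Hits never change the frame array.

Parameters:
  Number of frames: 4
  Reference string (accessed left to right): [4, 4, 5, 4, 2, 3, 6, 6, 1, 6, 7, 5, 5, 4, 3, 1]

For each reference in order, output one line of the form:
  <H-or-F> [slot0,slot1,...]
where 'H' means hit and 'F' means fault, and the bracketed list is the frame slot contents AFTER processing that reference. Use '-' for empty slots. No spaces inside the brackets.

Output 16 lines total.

F [4,-,-,-]
H [4,-,-,-]
F [4,5,-,-]
H [4,5,-,-]
F [4,5,2,-]
F [4,5,2,3]
F [6,5,2,3]
H [6,5,2,3]
F [6,1,2,3]
H [6,1,2,3]
F [6,1,7,3]
F [6,1,7,5]
H [6,1,7,5]
F [4,1,7,5]
F [4,3,7,5]
F [4,3,1,5]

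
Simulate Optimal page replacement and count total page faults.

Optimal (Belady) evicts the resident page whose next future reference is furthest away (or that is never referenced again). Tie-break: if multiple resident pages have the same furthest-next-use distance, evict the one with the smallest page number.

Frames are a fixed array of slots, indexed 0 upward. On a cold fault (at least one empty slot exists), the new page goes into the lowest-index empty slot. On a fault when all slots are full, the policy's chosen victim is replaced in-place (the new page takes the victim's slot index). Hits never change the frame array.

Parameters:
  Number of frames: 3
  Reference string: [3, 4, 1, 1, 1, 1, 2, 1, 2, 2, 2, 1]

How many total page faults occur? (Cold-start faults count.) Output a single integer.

Answer: 4

Derivation:
Step 0: ref 3 → FAULT, frames=[3,-,-]
Step 1: ref 4 → FAULT, frames=[3,4,-]
Step 2: ref 1 → FAULT, frames=[3,4,1]
Step 3: ref 1 → HIT, frames=[3,4,1]
Step 4: ref 1 → HIT, frames=[3,4,1]
Step 5: ref 1 → HIT, frames=[3,4,1]
Step 6: ref 2 → FAULT (evict 3), frames=[2,4,1]
Step 7: ref 1 → HIT, frames=[2,4,1]
Step 8: ref 2 → HIT, frames=[2,4,1]
Step 9: ref 2 → HIT, frames=[2,4,1]
Step 10: ref 2 → HIT, frames=[2,4,1]
Step 11: ref 1 → HIT, frames=[2,4,1]
Total faults: 4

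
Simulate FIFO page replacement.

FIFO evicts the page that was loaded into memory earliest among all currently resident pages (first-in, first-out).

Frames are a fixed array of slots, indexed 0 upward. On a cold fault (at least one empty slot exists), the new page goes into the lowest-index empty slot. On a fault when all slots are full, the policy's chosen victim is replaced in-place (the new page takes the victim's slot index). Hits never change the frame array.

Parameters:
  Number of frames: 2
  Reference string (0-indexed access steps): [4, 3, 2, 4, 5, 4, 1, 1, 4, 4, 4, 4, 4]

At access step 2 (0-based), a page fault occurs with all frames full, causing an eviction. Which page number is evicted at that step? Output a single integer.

Answer: 4

Derivation:
Step 0: ref 4 -> FAULT, frames=[4,-]
Step 1: ref 3 -> FAULT, frames=[4,3]
Step 2: ref 2 -> FAULT, evict 4, frames=[2,3]
At step 2: evicted page 4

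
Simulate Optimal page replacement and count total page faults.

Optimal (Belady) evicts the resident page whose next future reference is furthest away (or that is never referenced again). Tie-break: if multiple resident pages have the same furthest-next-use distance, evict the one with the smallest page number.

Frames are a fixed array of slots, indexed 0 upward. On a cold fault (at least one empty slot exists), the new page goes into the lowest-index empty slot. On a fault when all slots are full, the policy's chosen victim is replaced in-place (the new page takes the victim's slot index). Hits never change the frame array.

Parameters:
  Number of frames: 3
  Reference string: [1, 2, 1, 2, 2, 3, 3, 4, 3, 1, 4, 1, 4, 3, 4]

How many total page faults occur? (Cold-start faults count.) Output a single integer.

Answer: 4

Derivation:
Step 0: ref 1 → FAULT, frames=[1,-,-]
Step 1: ref 2 → FAULT, frames=[1,2,-]
Step 2: ref 1 → HIT, frames=[1,2,-]
Step 3: ref 2 → HIT, frames=[1,2,-]
Step 4: ref 2 → HIT, frames=[1,2,-]
Step 5: ref 3 → FAULT, frames=[1,2,3]
Step 6: ref 3 → HIT, frames=[1,2,3]
Step 7: ref 4 → FAULT (evict 2), frames=[1,4,3]
Step 8: ref 3 → HIT, frames=[1,4,3]
Step 9: ref 1 → HIT, frames=[1,4,3]
Step 10: ref 4 → HIT, frames=[1,4,3]
Step 11: ref 1 → HIT, frames=[1,4,3]
Step 12: ref 4 → HIT, frames=[1,4,3]
Step 13: ref 3 → HIT, frames=[1,4,3]
Step 14: ref 4 → HIT, frames=[1,4,3]
Total faults: 4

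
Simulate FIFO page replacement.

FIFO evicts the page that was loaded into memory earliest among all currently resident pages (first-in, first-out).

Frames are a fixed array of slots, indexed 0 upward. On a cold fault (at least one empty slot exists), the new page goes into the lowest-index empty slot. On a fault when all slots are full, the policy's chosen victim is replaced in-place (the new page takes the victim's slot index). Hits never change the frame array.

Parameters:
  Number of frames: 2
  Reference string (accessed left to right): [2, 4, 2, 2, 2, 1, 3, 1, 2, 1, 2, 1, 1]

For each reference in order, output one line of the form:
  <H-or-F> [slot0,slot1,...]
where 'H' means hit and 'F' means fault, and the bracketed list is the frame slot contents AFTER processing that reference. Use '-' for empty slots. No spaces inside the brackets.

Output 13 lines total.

F [2,-]
F [2,4]
H [2,4]
H [2,4]
H [2,4]
F [1,4]
F [1,3]
H [1,3]
F [2,3]
F [2,1]
H [2,1]
H [2,1]
H [2,1]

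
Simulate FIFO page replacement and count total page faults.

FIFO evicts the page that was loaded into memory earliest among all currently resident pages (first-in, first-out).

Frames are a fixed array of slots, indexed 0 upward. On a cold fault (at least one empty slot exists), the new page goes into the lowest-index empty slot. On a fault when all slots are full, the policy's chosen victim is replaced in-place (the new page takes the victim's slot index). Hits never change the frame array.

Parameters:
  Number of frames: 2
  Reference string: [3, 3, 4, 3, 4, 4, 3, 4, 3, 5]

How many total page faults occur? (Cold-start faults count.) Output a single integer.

Answer: 3

Derivation:
Step 0: ref 3 → FAULT, frames=[3,-]
Step 1: ref 3 → HIT, frames=[3,-]
Step 2: ref 4 → FAULT, frames=[3,4]
Step 3: ref 3 → HIT, frames=[3,4]
Step 4: ref 4 → HIT, frames=[3,4]
Step 5: ref 4 → HIT, frames=[3,4]
Step 6: ref 3 → HIT, frames=[3,4]
Step 7: ref 4 → HIT, frames=[3,4]
Step 8: ref 3 → HIT, frames=[3,4]
Step 9: ref 5 → FAULT (evict 3), frames=[5,4]
Total faults: 3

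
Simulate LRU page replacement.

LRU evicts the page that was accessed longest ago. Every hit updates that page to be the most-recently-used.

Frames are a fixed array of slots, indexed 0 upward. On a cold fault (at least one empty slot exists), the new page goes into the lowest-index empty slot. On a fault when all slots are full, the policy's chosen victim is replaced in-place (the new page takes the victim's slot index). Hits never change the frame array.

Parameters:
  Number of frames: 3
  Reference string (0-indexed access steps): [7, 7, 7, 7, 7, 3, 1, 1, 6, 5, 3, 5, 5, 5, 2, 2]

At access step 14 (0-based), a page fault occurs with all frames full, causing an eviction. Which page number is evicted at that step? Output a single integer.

Answer: 6

Derivation:
Step 0: ref 7 -> FAULT, frames=[7,-,-]
Step 1: ref 7 -> HIT, frames=[7,-,-]
Step 2: ref 7 -> HIT, frames=[7,-,-]
Step 3: ref 7 -> HIT, frames=[7,-,-]
Step 4: ref 7 -> HIT, frames=[7,-,-]
Step 5: ref 3 -> FAULT, frames=[7,3,-]
Step 6: ref 1 -> FAULT, frames=[7,3,1]
Step 7: ref 1 -> HIT, frames=[7,3,1]
Step 8: ref 6 -> FAULT, evict 7, frames=[6,3,1]
Step 9: ref 5 -> FAULT, evict 3, frames=[6,5,1]
Step 10: ref 3 -> FAULT, evict 1, frames=[6,5,3]
Step 11: ref 5 -> HIT, frames=[6,5,3]
Step 12: ref 5 -> HIT, frames=[6,5,3]
Step 13: ref 5 -> HIT, frames=[6,5,3]
Step 14: ref 2 -> FAULT, evict 6, frames=[2,5,3]
At step 14: evicted page 6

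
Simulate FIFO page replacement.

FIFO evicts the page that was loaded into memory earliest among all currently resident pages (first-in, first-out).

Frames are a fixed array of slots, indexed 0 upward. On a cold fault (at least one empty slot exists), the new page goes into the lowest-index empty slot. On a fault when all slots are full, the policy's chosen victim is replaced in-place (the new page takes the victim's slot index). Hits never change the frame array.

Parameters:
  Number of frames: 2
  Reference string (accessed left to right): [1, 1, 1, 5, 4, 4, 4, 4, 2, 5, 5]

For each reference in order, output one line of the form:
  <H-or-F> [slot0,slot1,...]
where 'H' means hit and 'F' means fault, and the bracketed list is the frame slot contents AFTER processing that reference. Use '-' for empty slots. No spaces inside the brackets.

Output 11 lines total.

F [1,-]
H [1,-]
H [1,-]
F [1,5]
F [4,5]
H [4,5]
H [4,5]
H [4,5]
F [4,2]
F [5,2]
H [5,2]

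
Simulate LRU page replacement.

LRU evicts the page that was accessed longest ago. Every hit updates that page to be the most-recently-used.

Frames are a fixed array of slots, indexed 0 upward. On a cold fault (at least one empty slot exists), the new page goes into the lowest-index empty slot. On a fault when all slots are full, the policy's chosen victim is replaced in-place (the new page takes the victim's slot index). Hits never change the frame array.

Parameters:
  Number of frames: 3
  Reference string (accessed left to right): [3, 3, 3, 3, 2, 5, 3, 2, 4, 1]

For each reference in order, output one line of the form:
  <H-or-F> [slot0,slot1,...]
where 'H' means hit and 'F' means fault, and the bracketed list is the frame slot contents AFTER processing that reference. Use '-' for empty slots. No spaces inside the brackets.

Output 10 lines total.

F [3,-,-]
H [3,-,-]
H [3,-,-]
H [3,-,-]
F [3,2,-]
F [3,2,5]
H [3,2,5]
H [3,2,5]
F [3,2,4]
F [1,2,4]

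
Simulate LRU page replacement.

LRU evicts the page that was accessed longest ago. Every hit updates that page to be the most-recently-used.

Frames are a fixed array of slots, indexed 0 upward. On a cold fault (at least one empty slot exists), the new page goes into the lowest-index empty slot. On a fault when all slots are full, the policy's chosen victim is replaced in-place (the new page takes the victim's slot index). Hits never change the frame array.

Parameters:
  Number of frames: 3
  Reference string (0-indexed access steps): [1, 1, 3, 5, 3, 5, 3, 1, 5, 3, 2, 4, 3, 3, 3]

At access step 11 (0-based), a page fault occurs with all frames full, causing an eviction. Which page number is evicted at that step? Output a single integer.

Step 0: ref 1 -> FAULT, frames=[1,-,-]
Step 1: ref 1 -> HIT, frames=[1,-,-]
Step 2: ref 3 -> FAULT, frames=[1,3,-]
Step 3: ref 5 -> FAULT, frames=[1,3,5]
Step 4: ref 3 -> HIT, frames=[1,3,5]
Step 5: ref 5 -> HIT, frames=[1,3,5]
Step 6: ref 3 -> HIT, frames=[1,3,5]
Step 7: ref 1 -> HIT, frames=[1,3,5]
Step 8: ref 5 -> HIT, frames=[1,3,5]
Step 9: ref 3 -> HIT, frames=[1,3,5]
Step 10: ref 2 -> FAULT, evict 1, frames=[2,3,5]
Step 11: ref 4 -> FAULT, evict 5, frames=[2,3,4]
At step 11: evicted page 5

Answer: 5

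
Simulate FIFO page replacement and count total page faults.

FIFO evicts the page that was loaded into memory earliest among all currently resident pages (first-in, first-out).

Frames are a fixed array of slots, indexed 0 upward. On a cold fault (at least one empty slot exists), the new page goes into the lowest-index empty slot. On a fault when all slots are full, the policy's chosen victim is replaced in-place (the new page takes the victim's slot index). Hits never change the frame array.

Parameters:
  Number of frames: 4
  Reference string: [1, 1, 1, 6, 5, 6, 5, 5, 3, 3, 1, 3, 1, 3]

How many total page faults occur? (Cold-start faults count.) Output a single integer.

Answer: 4

Derivation:
Step 0: ref 1 → FAULT, frames=[1,-,-,-]
Step 1: ref 1 → HIT, frames=[1,-,-,-]
Step 2: ref 1 → HIT, frames=[1,-,-,-]
Step 3: ref 6 → FAULT, frames=[1,6,-,-]
Step 4: ref 5 → FAULT, frames=[1,6,5,-]
Step 5: ref 6 → HIT, frames=[1,6,5,-]
Step 6: ref 5 → HIT, frames=[1,6,5,-]
Step 7: ref 5 → HIT, frames=[1,6,5,-]
Step 8: ref 3 → FAULT, frames=[1,6,5,3]
Step 9: ref 3 → HIT, frames=[1,6,5,3]
Step 10: ref 1 → HIT, frames=[1,6,5,3]
Step 11: ref 3 → HIT, frames=[1,6,5,3]
Step 12: ref 1 → HIT, frames=[1,6,5,3]
Step 13: ref 3 → HIT, frames=[1,6,5,3]
Total faults: 4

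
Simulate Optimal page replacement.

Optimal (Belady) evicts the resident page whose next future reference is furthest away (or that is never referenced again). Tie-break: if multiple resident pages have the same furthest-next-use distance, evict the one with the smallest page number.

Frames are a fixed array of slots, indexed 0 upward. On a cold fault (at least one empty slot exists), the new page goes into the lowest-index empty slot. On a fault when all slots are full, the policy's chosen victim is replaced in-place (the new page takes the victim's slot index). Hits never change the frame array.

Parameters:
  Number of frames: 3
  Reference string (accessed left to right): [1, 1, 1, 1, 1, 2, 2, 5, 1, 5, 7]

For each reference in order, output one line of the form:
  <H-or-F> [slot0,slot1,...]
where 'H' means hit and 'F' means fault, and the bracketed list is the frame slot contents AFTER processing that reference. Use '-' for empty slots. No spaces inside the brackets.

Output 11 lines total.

F [1,-,-]
H [1,-,-]
H [1,-,-]
H [1,-,-]
H [1,-,-]
F [1,2,-]
H [1,2,-]
F [1,2,5]
H [1,2,5]
H [1,2,5]
F [7,2,5]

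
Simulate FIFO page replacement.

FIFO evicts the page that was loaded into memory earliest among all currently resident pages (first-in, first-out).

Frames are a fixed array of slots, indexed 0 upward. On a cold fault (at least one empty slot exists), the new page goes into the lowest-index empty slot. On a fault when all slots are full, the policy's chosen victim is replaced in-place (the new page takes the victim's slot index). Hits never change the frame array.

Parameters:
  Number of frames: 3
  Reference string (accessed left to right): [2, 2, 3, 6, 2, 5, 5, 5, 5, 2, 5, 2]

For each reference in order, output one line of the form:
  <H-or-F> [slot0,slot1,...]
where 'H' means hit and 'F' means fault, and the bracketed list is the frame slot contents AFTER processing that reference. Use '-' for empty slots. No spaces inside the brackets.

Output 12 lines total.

F [2,-,-]
H [2,-,-]
F [2,3,-]
F [2,3,6]
H [2,3,6]
F [5,3,6]
H [5,3,6]
H [5,3,6]
H [5,3,6]
F [5,2,6]
H [5,2,6]
H [5,2,6]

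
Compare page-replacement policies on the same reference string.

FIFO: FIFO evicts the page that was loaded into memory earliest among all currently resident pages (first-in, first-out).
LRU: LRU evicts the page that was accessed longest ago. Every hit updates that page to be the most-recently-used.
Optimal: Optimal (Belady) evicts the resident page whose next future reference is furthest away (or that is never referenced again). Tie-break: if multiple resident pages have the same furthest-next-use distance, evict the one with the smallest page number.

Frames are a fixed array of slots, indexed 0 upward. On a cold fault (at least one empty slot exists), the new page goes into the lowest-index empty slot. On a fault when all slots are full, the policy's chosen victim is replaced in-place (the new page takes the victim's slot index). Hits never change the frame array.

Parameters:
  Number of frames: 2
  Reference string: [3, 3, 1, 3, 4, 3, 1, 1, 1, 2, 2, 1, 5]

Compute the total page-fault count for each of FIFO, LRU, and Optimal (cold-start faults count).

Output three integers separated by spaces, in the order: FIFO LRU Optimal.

--- FIFO ---
  step 0: ref 3 -> FAULT, frames=[3,-] (faults so far: 1)
  step 1: ref 3 -> HIT, frames=[3,-] (faults so far: 1)
  step 2: ref 1 -> FAULT, frames=[3,1] (faults so far: 2)
  step 3: ref 3 -> HIT, frames=[3,1] (faults so far: 2)
  step 4: ref 4 -> FAULT, evict 3, frames=[4,1] (faults so far: 3)
  step 5: ref 3 -> FAULT, evict 1, frames=[4,3] (faults so far: 4)
  step 6: ref 1 -> FAULT, evict 4, frames=[1,3] (faults so far: 5)
  step 7: ref 1 -> HIT, frames=[1,3] (faults so far: 5)
  step 8: ref 1 -> HIT, frames=[1,3] (faults so far: 5)
  step 9: ref 2 -> FAULT, evict 3, frames=[1,2] (faults so far: 6)
  step 10: ref 2 -> HIT, frames=[1,2] (faults so far: 6)
  step 11: ref 1 -> HIT, frames=[1,2] (faults so far: 6)
  step 12: ref 5 -> FAULT, evict 1, frames=[5,2] (faults so far: 7)
  FIFO total faults: 7
--- LRU ---
  step 0: ref 3 -> FAULT, frames=[3,-] (faults so far: 1)
  step 1: ref 3 -> HIT, frames=[3,-] (faults so far: 1)
  step 2: ref 1 -> FAULT, frames=[3,1] (faults so far: 2)
  step 3: ref 3 -> HIT, frames=[3,1] (faults so far: 2)
  step 4: ref 4 -> FAULT, evict 1, frames=[3,4] (faults so far: 3)
  step 5: ref 3 -> HIT, frames=[3,4] (faults so far: 3)
  step 6: ref 1 -> FAULT, evict 4, frames=[3,1] (faults so far: 4)
  step 7: ref 1 -> HIT, frames=[3,1] (faults so far: 4)
  step 8: ref 1 -> HIT, frames=[3,1] (faults so far: 4)
  step 9: ref 2 -> FAULT, evict 3, frames=[2,1] (faults so far: 5)
  step 10: ref 2 -> HIT, frames=[2,1] (faults so far: 5)
  step 11: ref 1 -> HIT, frames=[2,1] (faults so far: 5)
  step 12: ref 5 -> FAULT, evict 2, frames=[5,1] (faults so far: 6)
  LRU total faults: 6
--- Optimal ---
  step 0: ref 3 -> FAULT, frames=[3,-] (faults so far: 1)
  step 1: ref 3 -> HIT, frames=[3,-] (faults so far: 1)
  step 2: ref 1 -> FAULT, frames=[3,1] (faults so far: 2)
  step 3: ref 3 -> HIT, frames=[3,1] (faults so far: 2)
  step 4: ref 4 -> FAULT, evict 1, frames=[3,4] (faults so far: 3)
  step 5: ref 3 -> HIT, frames=[3,4] (faults so far: 3)
  step 6: ref 1 -> FAULT, evict 3, frames=[1,4] (faults so far: 4)
  step 7: ref 1 -> HIT, frames=[1,4] (faults so far: 4)
  step 8: ref 1 -> HIT, frames=[1,4] (faults so far: 4)
  step 9: ref 2 -> FAULT, evict 4, frames=[1,2] (faults so far: 5)
  step 10: ref 2 -> HIT, frames=[1,2] (faults so far: 5)
  step 11: ref 1 -> HIT, frames=[1,2] (faults so far: 5)
  step 12: ref 5 -> FAULT, evict 1, frames=[5,2] (faults so far: 6)
  Optimal total faults: 6

Answer: 7 6 6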